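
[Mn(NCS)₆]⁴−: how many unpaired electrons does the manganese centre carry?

Ligand charges: each isothiocyanate is −1. With an overall charge of −4 the manganese centre must be in the +2 oxidation state.
Mn sits in group 7, so the d-electron count is 7 − 2 = 5.
The spin state decides the count: Isothiocyanate is a weak-field ligand for a first-row metal, so the complex is high-spin.
An octahedral high-spin d⁵ ion is t₂g³e_g², giving 5 unpaired electrons.

5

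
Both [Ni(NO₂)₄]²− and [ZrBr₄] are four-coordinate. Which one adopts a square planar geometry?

For [Ni(NO₂)₄]²−: Summing ligand charges against the −2 overall charge gives an oxidation state of +2 for nickel. Ni sits in group 10, so the d-electron count is 10 − 2 = 8. Nitro (N-bound nitrite) is a strong-field ligand (high in the spectrochemical series). A 3d d⁸ ion with strong-field ligands gains enough CFSE to favour square planar over tetrahedral. → square planar.
For [ZrBr₄]: Each bromide is −1; balancing the 0 overall charge requires Zr(IV). Group 4 minus oxidation state 4 gives a d⁰ configuration. A d⁰ ion has no crystal-field stabilisation preference between square planar and tetrahedral, so four ligands adopt the sterically favoured tetrahedral geometry. → tetrahedral.

[Ni(NO₂)₄]²−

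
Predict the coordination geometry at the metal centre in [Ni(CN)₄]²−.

square planar

Ligand charges: each cyanide is −1. With an overall charge of −2 the nickel centre must be in the +2 oxidation state.
Ni sits in group 10, so the d-electron count is 10 − 2 = 8.
With 4 monodentate ligands the coordination number is 4.
Cyanide is a strong-field ligand (high in the spectrochemical series).
A 3d d⁸ ion with strong-field ligands gains enough CFSE to favour square planar over tetrahedral.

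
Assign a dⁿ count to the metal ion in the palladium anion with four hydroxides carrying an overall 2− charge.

Each hydroxide is −1; balancing the −2 overall charge requires Pd(II).
Group 10 minus oxidation state 2 gives a d⁸ configuration.

d8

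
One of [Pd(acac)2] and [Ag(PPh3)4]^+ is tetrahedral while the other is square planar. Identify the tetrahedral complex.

For [Pd(acac)2]: Summing ligand charges against the 0 overall charge gives an oxidation state of +2 for palladium. Group 10 minus oxidation state 2 gives a d⁸ configuration. A 4d d⁸ ion has a large crystal-field splitting; square planar leaves the high-energy d_{x²−y²} orbital empty and maximises CFSE. → square planar.
For [Ag(PPh3)4]^+: Triphenylphosphine is neutral; balancing the +1 overall charge requires Ag(I). Group 11 minus oxidation state 1 gives a d¹⁰ configuration. A d¹⁰ ion has no crystal-field stabilisation preference between square planar and tetrahedral, so four ligands adopt the sterically favoured tetrahedral geometry. → tetrahedral.

[Ag(PPh3)4]^+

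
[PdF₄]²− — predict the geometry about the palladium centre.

square planar

Ligand charges: each fluoride is −1. With an overall charge of −2 the palladium centre must be in the +2 oxidation state.
Group 10 minus oxidation state 2 gives a d⁸ configuration.
With 4 monodentate ligands the coordination number is 4.
A 4d d⁸ ion has a large crystal-field splitting; square planar leaves the high-energy d_{x²−y²} orbital empty and maximises CFSE.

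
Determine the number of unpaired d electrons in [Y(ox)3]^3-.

Each oxalate is −2; balancing the −3 overall charge requires Y(III).
Y sits in group 3, so the d-electron count is 3 − 3 = 0.
Counting donor atoms: 3×oxalate (bidentate) → 6 donors. Coordination number = 6.
In an octahedral field the d⁰ configuration is t₂g⁰e_g⁰, giving 0 unpaired electrons.

0 unpaired electrons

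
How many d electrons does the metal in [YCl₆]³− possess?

Summing ligand charges against the −3 overall charge gives an oxidation state of +3 for yttrium.
Group 3 minus oxidation state 3 gives a d⁰ configuration.

d0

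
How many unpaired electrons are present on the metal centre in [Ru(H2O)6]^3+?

Summing ligand charges against the +3 overall charge gives an oxidation state of +3 for ruthenium.
Ru sits in group 8, so the d-electron count is 8 − 3 = 5.
The spin state decides the count: a 4d ion has a large Δₒ and is invariably low-spin.
An octahedral low-spin d⁵ ion is t₂g⁵e_g⁰, giving 1 unpaired electron.

1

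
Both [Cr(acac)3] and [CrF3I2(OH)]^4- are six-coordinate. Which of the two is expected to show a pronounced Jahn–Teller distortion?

[CrF3I2(OH)]^4-

[Cr(acac)3]: Each acetylacetonate is −1; balancing the 0 overall charge requires Cr(III). Cr sits in group 6, so the d-electron count is 6 − 3 = 3. The d³ configuration leaves the e_g set evenly filled (or empty) — no strong Jahn–Teller driving force.
[CrF3I2(OH)]^4-: Summing ligand charges against the −4 overall charge gives an oxidation state of +2 for chromium. Cr sits in group 6, so the d-electron count is 6 − 2 = 4. Fluoride, hydroxide, and iodide are weak-field ligands for a first-row metal, so the complex is high-spin. The t₂g³e_g¹ (high-spin) configuration has an unevenly filled e_g set; the Jahn–Teller theorem predicts a tetragonal distortion (typically axial elongation) to lift the degeneracy.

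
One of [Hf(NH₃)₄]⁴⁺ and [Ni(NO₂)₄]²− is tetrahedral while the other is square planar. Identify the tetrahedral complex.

[Hf(NH₃)₄]⁴⁺

For [Hf(NH₃)₄]⁴⁺: Summing ligand charges against the +4 overall charge gives an oxidation state of +4 for hafnium. Group 4 minus oxidation state 4 gives a d⁰ configuration. A d⁰ ion has no crystal-field stabilisation preference between square planar and tetrahedral, so four ligands adopt the sterically favoured tetrahedral geometry. → tetrahedral.
For [Ni(NO₂)₄]²−: Summing ligand charges against the −2 overall charge gives an oxidation state of +2 for nickel. Ni sits in group 10, so the d-electron count is 10 − 2 = 8. Nitro (N-bound nitrite) is a strong-field ligand (high in the spectrochemical series). A 3d d⁸ ion with strong-field ligands gains enough CFSE to favour square planar over tetrahedral. → square planar.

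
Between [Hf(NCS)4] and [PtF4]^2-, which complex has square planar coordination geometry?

[PtF4]^2-

For [Hf(NCS)4]: Each isothiocyanate is −1; balancing the 0 overall charge requires Hf(IV). Hafnium is a group-4 element; Hf(IV) is therefore d⁰. A d⁰ ion has no crystal-field stabilisation preference between square planar and tetrahedral, so four ligands adopt the sterically favoured tetrahedral geometry. → tetrahedral.
For [PtF4]^2-: Each fluoride is −1; balancing the −2 overall charge requires Pt(II). Pt sits in group 10, so the d-electron count is 10 − 2 = 8. A 5d d⁸ ion has a large crystal-field splitting; square planar leaves the high-energy d_{x²−y²} orbital empty and maximises CFSE. → square planar.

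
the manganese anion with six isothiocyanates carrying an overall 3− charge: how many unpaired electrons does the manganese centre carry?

4 unpaired electrons

Summing ligand charges against the −3 overall charge gives an oxidation state of +3 for manganese.
Manganese is a group-7 element; Mn(III) is therefore d⁴.
The spin state decides the count: Isothiocyanate is a weak-field ligand for a first-row metal, so the complex is high-spin.
An octahedral high-spin d⁴ ion is t₂g³e_g¹, giving 4 unpaired electrons.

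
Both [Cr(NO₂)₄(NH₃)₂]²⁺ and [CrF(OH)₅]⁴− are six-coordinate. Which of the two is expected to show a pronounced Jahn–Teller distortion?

[CrF(OH)₅]⁴−

[Cr(NO₂)₄(NH₃)₂]²⁺: Ligand charges: each nitro (N-bound nitrite) is −1; ammonia is neutral. With an overall charge of +2 the chromium centre must be in the +6 oxidation state. Group 6 minus oxidation state 6 gives a d⁰ configuration. The d⁰ configuration leaves the e_g set evenly filled (or empty) — no strong Jahn–Teller driving force.
[CrF(OH)₅]⁴−: Each fluoride is −1; each hydroxide is −1; balancing the −4 overall charge requires Cr(II). Group 6 minus oxidation state 2 gives a d⁴ configuration. Fluoride and hydroxide are weak-field ligands for a first-row metal, so the complex is high-spin. The t₂g³e_g¹ (high-spin) configuration has an unevenly filled e_g set; the Jahn–Teller theorem predicts a tetragonal distortion (typically axial elongation) to lift the degeneracy.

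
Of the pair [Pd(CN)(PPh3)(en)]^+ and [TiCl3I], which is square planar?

[Pd(CN)(PPh3)(en)]^+

For [Pd(CN)(PPh3)(en)]^+: Ligand charges: each cyanide is −1; triphenylphosphine is neutral; ethylenediamine is neutral. With an overall charge of +1 the palladium centre must be in the +2 oxidation state. Palladium is a group-10 element; Pd(II) is therefore d⁸. A 4d d⁸ ion has a large crystal-field splitting; square planar leaves the high-energy d_{x²−y²} orbital empty and maximises CFSE. → square planar.
For [TiCl3I]: Summing ligand charges against the 0 overall charge gives an oxidation state of +4 for titanium. Group 4 minus oxidation state 4 gives a d⁰ configuration. A d⁰ ion has no crystal-field stabilisation preference between square planar and tetrahedral, so four ligands adopt the sterically favoured tetrahedral geometry. → tetrahedral.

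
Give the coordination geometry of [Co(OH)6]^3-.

octahedral

Summing ligand charges against the −3 overall charge gives an oxidation state of +3 for cobalt.
Cobalt is a group-9 element; Co(III) is therefore d⁶.
With 6 monodentate ligands the coordination number is 6.
Six donors around a single metal centre give an octahedral coordination sphere.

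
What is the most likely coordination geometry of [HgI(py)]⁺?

Summing ligand charges against the +1 overall charge gives an oxidation state of +2 for mercury.
Mercury is a group-12 element; Hg(II) is therefore d¹⁰.
Coordination number: 2.
A d¹⁰ ion with only two ligands adopts a linear arrangement (sp hybridisation; no CFSE preference).

linear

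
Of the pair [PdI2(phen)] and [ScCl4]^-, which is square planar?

For [PdI2(phen)]: Ligand charges: each iodide is −1; 1,10-phenanthroline is neutral. With an overall charge of 0 the palladium centre must be in the +2 oxidation state. Palladium is a group-10 element; Pd(II) is therefore d⁸. A 4d d⁸ ion has a large crystal-field splitting; square planar leaves the high-energy d_{x²−y²} orbital empty and maximises CFSE. → square planar.
For [ScCl4]^-: Summing ligand charges against the −1 overall charge gives an oxidation state of +3 for scandium. Group 3 minus oxidation state 3 gives a d⁰ configuration. A d⁰ ion has no crystal-field stabilisation preference between square planar and tetrahedral, so four ligands adopt the sterically favoured tetrahedral geometry. → tetrahedral.

[PdI2(phen)]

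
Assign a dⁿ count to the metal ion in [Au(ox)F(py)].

d⁸

Ligand charges: each oxalate is −2; each fluoride is −1; pyridine is neutral. With an overall charge of 0 the gold centre must be in the +3 oxidation state.
Gold is a group-11 element; Au(III) is therefore d⁸.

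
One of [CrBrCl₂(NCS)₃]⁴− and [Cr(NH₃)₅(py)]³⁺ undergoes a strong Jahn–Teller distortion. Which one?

[CrBrCl₂(NCS)₃]⁴−

[CrBrCl₂(NCS)₃]⁴−: Ligand charges: each bromide is −1; each chloride is −1; each isothiocyanate is −1. With an overall charge of −4 the chromium centre must be in the +2 oxidation state. Cr sits in group 6, so the d-electron count is 6 − 2 = 4. Bromide, chloride, and isothiocyanate are weak-field ligands for a first-row metal, so the complex is high-spin. The t₂g³e_g¹ (high-spin) configuration has an unevenly filled e_g set; the Jahn–Teller theorem predicts a tetragonal distortion (typically axial elongation) to lift the degeneracy.
[Cr(NH₃)₅(py)]³⁺: Ammonia is neutral; pyridine is neutral; balancing the +3 overall charge requires Cr(III). Chromium is a group-6 element; Cr(III) is therefore d³. The d³ configuration leaves the e_g set evenly filled (or empty) — no strong Jahn–Teller driving force.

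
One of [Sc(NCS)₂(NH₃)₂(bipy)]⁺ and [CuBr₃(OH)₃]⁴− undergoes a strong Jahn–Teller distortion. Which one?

[CuBr₃(OH)₃]⁴−

[Sc(NCS)₂(NH₃)₂(bipy)]⁺: Summing ligand charges against the +1 overall charge gives an oxidation state of +3 for scandium. Scandium is a group-3 element; Sc(III) is therefore d⁰. The d⁰ configuration leaves the e_g set evenly filled (or empty) — no strong Jahn–Teller driving force.
[CuBr₃(OH)₃]⁴−: Ligand charges: each bromide is −1; each hydroxide is −1. With an overall charge of −4 the copper centre must be in the +2 oxidation state. Cu sits in group 11, so the d-electron count is 11 − 2 = 9. The t₂g⁶e_g³ configuration has an unevenly filled e_g set; the Jahn–Teller theorem predicts a tetragonal distortion (typically axial elongation) to lift the degeneracy.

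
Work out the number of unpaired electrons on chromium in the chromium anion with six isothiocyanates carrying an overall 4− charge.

4 unpaired electrons

Ligand charges: each isothiocyanate is −1. With an overall charge of −4 the chromium centre must be in the +2 oxidation state.
Chromium is a group-6 element; Cr(II) is therefore d⁴.
The spin state decides the count: Isothiocyanate is a weak-field ligand for a first-row metal, so the complex is high-spin.
An octahedral high-spin d⁴ ion is t₂g³e_g¹, giving 4 unpaired electrons.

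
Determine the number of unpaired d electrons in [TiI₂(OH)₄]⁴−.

2 unpaired electrons

Each iodide is −1; each hydroxide is −1; balancing the −4 overall charge requires Ti(II).
Group 4 minus oxidation state 2 gives a d² configuration.
In an octahedral field the d² configuration is t₂g²e_g⁰ (only one arrangement possible), giving 2 unpaired electrons.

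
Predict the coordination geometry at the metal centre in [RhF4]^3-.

square planar

Ligand charges: each fluoride is −1. With an overall charge of −3 the rhodium centre must be in the +1 oxidation state.
Rh sits in group 9, so the d-electron count is 9 − 1 = 8.
Coordination number: 4.
A 4d d⁸ ion has a large crystal-field splitting; square planar leaves the high-energy d_{x²−y²} orbital empty and maximises CFSE.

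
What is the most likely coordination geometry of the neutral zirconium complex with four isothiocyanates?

tetrahedral

Summing ligand charges against the 0 overall charge gives an oxidation state of +4 for zirconium.
Group 4 minus oxidation state 4 gives a d⁰ configuration.
With 4 monodentate ligands the coordination number is 4.
A d⁰ ion has no crystal-field stabilisation preference between square planar and tetrahedral, so four ligands adopt the sterically favoured tetrahedral geometry.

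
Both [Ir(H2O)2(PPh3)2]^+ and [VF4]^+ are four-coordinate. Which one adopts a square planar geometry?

For [Ir(H2O)2(PPh3)2]^+: Ligand charges: water is neutral; triphenylphosphine is neutral. With an overall charge of +1 the iridium centre must be in the +1 oxidation state. Iridium is a group-9 element; Ir(I) is therefore d⁸. A 5d d⁸ ion has a large crystal-field splitting; square planar leaves the high-energy d_{x²−y²} orbital empty and maximises CFSE. → square planar.
For [VF4]^+: Summing ligand charges against the +1 overall charge gives an oxidation state of +5 for vanadium. Group 5 minus oxidation state 5 gives a d⁰ configuration. A d⁰ ion has no crystal-field stabilisation preference between square planar and tetrahedral, so four ligands adopt the sterically favoured tetrahedral geometry. → tetrahedral.

[Ir(H2O)2(PPh3)2]^+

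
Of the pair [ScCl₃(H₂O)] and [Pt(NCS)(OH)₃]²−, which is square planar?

For [ScCl₃(H₂O)]: Ligand charges: each chloride is −1; water is neutral. With an overall charge of 0 the scandium centre must be in the +3 oxidation state. Scandium is a group-3 element; Sc(III) is therefore d⁰. A d⁰ ion has no crystal-field stabilisation preference between square planar and tetrahedral, so four ligands adopt the sterically favoured tetrahedral geometry. → tetrahedral.
For [Pt(NCS)(OH)₃]²−: Summing ligand charges against the −2 overall charge gives an oxidation state of +2 for platinum. Pt sits in group 10, so the d-electron count is 10 − 2 = 8. A 5d d⁸ ion has a large crystal-field splitting; square planar leaves the high-energy d_{x²−y²} orbital empty and maximises CFSE. → square planar.

[Pt(NCS)(OH)₃]²−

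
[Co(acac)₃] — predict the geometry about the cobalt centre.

Ligand charges: each acetylacetonate is −1. With an overall charge of 0 the cobalt centre must be in the +3 oxidation state.
Co sits in group 9, so the d-electron count is 9 − 3 = 6.
Counting donor atoms: 3×acetylacetonate (bidentate) → 6 donors. Coordination number = 6.
Six donors around a single metal centre give an octahedral coordination sphere.

octahedral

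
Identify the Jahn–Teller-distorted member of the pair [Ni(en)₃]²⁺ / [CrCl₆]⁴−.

[CrCl₆]⁴−

[Ni(en)₃]²⁺: Ethylenediamine is neutral; balancing the +2 overall charge requires Ni(II). Ni sits in group 10, so the d-electron count is 10 − 2 = 8. The d⁸ configuration leaves the e_g set evenly filled (or empty) — no strong Jahn–Teller driving force.
[CrCl₆]⁴−: Ligand charges: each chloride is −1. With an overall charge of −4 the chromium centre must be in the +2 oxidation state. Cr sits in group 6, so the d-electron count is 6 − 2 = 4. Chloride is a weak-field ligand for a first-row metal, so the complex is high-spin. The t₂g³e_g¹ (high-spin) configuration has an unevenly filled e_g set; the Jahn–Teller theorem predicts a tetragonal distortion (typically axial elongation) to lift the degeneracy.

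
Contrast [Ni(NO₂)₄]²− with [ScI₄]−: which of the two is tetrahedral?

For [Ni(NO₂)₄]²−: Summing ligand charges against the −2 overall charge gives an oxidation state of +2 for nickel. Nickel is a group-10 element; Ni(II) is therefore d⁸. Nitro (N-bound nitrite) is a strong-field ligand (high in the spectrochemical series). A 3d d⁸ ion with strong-field ligands gains enough CFSE to favour square planar over tetrahedral. → square planar.
For [ScI₄]−: Summing ligand charges against the −1 overall charge gives an oxidation state of +3 for scandium. Scandium is a group-3 element; Sc(III) is therefore d⁰. A d⁰ ion has no crystal-field stabilisation preference between square planar and tetrahedral, so four ligands adopt the sterically favoured tetrahedral geometry. → tetrahedral.

[ScI₄]−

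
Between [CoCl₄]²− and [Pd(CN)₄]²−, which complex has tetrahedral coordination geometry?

For [CoCl₄]²−: Ligand charges: each chloride is −1. With an overall charge of −2 the cobalt centre must be in the +2 oxidation state. Group 9 minus oxidation state 2 gives a d⁷ configuration. For a high-spin 3d d⁷ ion with weak-field ligands the small Δₜ gives little square-planar CFSE advantage, so four ligands adopt the sterically favoured tetrahedral geometry. → tetrahedral.
For [Pd(CN)₄]²−: Each cyanide is −1; balancing the −2 overall charge requires Pd(II). Pd sits in group 10, so the d-electron count is 10 − 2 = 8. A 4d d⁸ ion has a large crystal-field splitting; square planar leaves the high-energy d_{x²−y²} orbital empty and maximises CFSE. → square planar.

[CoCl₄]²−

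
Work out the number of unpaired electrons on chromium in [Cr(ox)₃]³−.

Ligand charges: each oxalate is −2. With an overall charge of −3 the chromium centre must be in the +3 oxidation state.
Group 6 minus oxidation state 3 gives a d³ configuration.
Counting donor atoms: 3×oxalate (bidentate) → 6 donors. Coordination number = 6.
In an octahedral field the d³ configuration is t₂g³e_g⁰ (only one arrangement possible), giving 3 unpaired electrons.

3 unpaired electrons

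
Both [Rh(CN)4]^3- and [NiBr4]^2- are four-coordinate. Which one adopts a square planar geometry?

For [Rh(CN)4]^3-: Each cyanide is −1; balancing the −3 overall charge requires Rh(I). Group 9 minus oxidation state 1 gives a d⁸ configuration. A 4d d⁸ ion has a large crystal-field splitting; square planar leaves the high-energy d_{x²−y²} orbital empty and maximises CFSE. → square planar.
For [NiBr4]^2-: Each bromide is −1; balancing the −2 overall charge requires Ni(II). Nickel is a group-10 element; Ni(II) is therefore d⁸. Bromide is a weak-field ligand. With weak-field ligands the CFSE gain from square planar is small, so a 3d d⁸ ion takes the sterically preferred tetrahedral geometry. → tetrahedral.

[Rh(CN)4]^3-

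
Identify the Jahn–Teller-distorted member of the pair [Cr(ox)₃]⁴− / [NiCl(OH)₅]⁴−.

[Cr(ox)₃]⁴−

[Cr(ox)₃]⁴−: Each oxalate is −2; balancing the −4 overall charge requires Cr(II). Chromium is a group-6 element; Cr(II) is therefore d⁴. Oxalate is a weak-field ligand for a first-row metal, so the complex is high-spin. The t₂g³e_g¹ (high-spin) configuration has an unevenly filled e_g set; the Jahn–Teller theorem predicts a tetragonal distortion (typically axial elongation) to lift the degeneracy.
[NiCl(OH)₅]⁴−: Summing ligand charges against the −4 overall charge gives an oxidation state of +2 for nickel. Ni sits in group 10, so the d-electron count is 10 − 2 = 8. The d⁸ configuration leaves the e_g set evenly filled (or empty) — no strong Jahn–Teller driving force.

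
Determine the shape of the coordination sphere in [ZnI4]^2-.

Summing ligand charges against the −2 overall charge gives an oxidation state of +2 for zinc.
Zn sits in group 12, so the d-electron count is 12 − 2 = 10.
With 4 monodentate ligands the coordination number is 4.
A d¹⁰ ion has no crystal-field stabilisation preference between square planar and tetrahedral, so four ligands adopt the sterically favoured tetrahedral geometry.

tetrahedral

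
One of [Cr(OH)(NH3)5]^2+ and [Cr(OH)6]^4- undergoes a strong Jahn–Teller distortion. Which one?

[Cr(OH)6]^4-

[Cr(OH)(NH3)5]^2+: Summing ligand charges against the +2 overall charge gives an oxidation state of +3 for chromium. Chromium is a group-6 element; Cr(III) is therefore d³. The d³ configuration leaves the e_g set evenly filled (or empty) — no strong Jahn–Teller driving force.
[Cr(OH)6]^4-: Ligand charges: each hydroxide is −1. With an overall charge of −4 the chromium centre must be in the +2 oxidation state. Cr sits in group 6, so the d-electron count is 6 − 2 = 4. Hydroxide is a weak-field ligand for a first-row metal, so the complex is high-spin. The t₂g³e_g¹ (high-spin) configuration has an unevenly filled e_g set; the Jahn–Teller theorem predicts a tetragonal distortion (typically axial elongation) to lift the degeneracy.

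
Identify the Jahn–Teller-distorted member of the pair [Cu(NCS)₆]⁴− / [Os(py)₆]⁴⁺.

[Cu(NCS)₆]⁴−

[Cu(NCS)₆]⁴−: Summing ligand charges against the −4 overall charge gives an oxidation state of +2 for copper. Cu sits in group 11, so the d-electron count is 11 − 2 = 9. The t₂g⁶e_g³ configuration has an unevenly filled e_g set; the Jahn–Teller theorem predicts a tetragonal distortion (typically axial elongation) to lift the degeneracy.
[Os(py)₆]⁴⁺: Ligand charges: pyridine is neutral. With an overall charge of +4 the osmium centre must be in the +4 oxidation state. Os sits in group 8, so the d-electron count is 8 − 4 = 4. A 5d ion has a large Δₒ and is invariably low-spin. The d⁴ configuration leaves the e_g set evenly filled (or empty) — no strong Jahn–Teller driving force.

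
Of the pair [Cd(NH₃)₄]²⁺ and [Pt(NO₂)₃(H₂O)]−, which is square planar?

For [Cd(NH₃)₄]²⁺: Ammonia is neutral; balancing the +2 overall charge requires Cd(II). Cd sits in group 12, so the d-electron count is 12 − 2 = 10. A d¹⁰ ion has no crystal-field stabilisation preference between square planar and tetrahedral, so four ligands adopt the sterically favoured tetrahedral geometry. → tetrahedral.
For [Pt(NO₂)₃(H₂O)]−: Each nitro (N-bound nitrite) is −1; water is neutral; balancing the −1 overall charge requires Pt(II). Pt sits in group 10, so the d-electron count is 10 − 2 = 8. A 5d d⁸ ion has a large crystal-field splitting; square planar leaves the high-energy d_{x²−y²} orbital empty and maximises CFSE. → square planar.

[Pt(NO₂)₃(H₂O)]−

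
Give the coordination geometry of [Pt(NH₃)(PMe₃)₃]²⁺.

square planar

Summing ligand charges against the +2 overall charge gives an oxidation state of +2 for platinum.
Platinum is a group-10 element; Pt(II) is therefore d⁸.
With 4 monodentate ligands the coordination number is 4.
A 5d d⁸ ion has a large crystal-field splitting; square planar leaves the high-energy d_{x²−y²} orbital empty and maximises CFSE.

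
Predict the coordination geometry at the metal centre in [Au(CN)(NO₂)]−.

linear

Summing ligand charges against the −1 overall charge gives an oxidation state of +1 for gold.
Gold is a group-11 element; Au(I) is therefore d¹⁰.
Coordination number: 2.
A d¹⁰ ion with only two ligands adopts a linear arrangement (sp hybridisation; no CFSE preference).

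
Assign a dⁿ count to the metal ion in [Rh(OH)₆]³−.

Ligand charges: each hydroxide is −1. With an overall charge of −3 the rhodium centre must be in the +3 oxidation state.
Rhodium is a group-9 element; Rh(III) is therefore d⁶.

d6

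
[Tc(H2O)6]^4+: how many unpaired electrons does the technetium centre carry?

Summing ligand charges against the +4 overall charge gives an oxidation state of +4 for technetium.
Tc sits in group 7, so the d-electron count is 7 − 4 = 3.
In an octahedral field the d³ configuration is t₂g³e_g⁰ (only one arrangement possible), giving 3 unpaired electrons.

3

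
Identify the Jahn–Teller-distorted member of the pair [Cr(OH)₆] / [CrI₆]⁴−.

[Cr(OH)₆]: Summing ligand charges against the 0 overall charge gives an oxidation state of +6 for chromium. Group 6 minus oxidation state 6 gives a d⁰ configuration. The d⁰ configuration leaves the e_g set evenly filled (or empty) — no strong Jahn–Teller driving force.
[CrI₆]⁴−: Summing ligand charges against the −4 overall charge gives an oxidation state of +2 for chromium. Group 6 minus oxidation state 2 gives a d⁴ configuration. Iodide is a weak-field ligand for a first-row metal, so the complex is high-spin. The t₂g³e_g¹ (high-spin) configuration has an unevenly filled e_g set; the Jahn–Teller theorem predicts a tetragonal distortion (typically axial elongation) to lift the degeneracy.

[CrI₆]⁴−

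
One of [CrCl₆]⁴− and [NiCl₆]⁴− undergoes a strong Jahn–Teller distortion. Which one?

[CrCl₆]⁴−: Summing ligand charges against the −4 overall charge gives an oxidation state of +2 for chromium. Chromium is a group-6 element; Cr(II) is therefore d⁴. Chloride is a weak-field ligand for a first-row metal, so the complex is high-spin. The t₂g³e_g¹ (high-spin) configuration has an unevenly filled e_g set; the Jahn–Teller theorem predicts a tetragonal distortion (typically axial elongation) to lift the degeneracy.
[NiCl₆]⁴−: Each chloride is −1; balancing the −4 overall charge requires Ni(II). Ni sits in group 10, so the d-electron count is 10 − 2 = 8. The d⁸ configuration leaves the e_g set evenly filled (or empty) — no strong Jahn–Teller driving force.

[CrCl₆]⁴−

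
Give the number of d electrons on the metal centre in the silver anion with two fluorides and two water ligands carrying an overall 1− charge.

d¹⁰

Each fluoride is −1; water is neutral; balancing the −1 overall charge requires Ag(I).
Ag sits in group 11, so the d-electron count is 11 − 1 = 10.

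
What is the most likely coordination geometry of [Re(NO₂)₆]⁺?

octahedral

Summing ligand charges against the +1 overall charge gives an oxidation state of +7 for rhenium.
Rhenium is a group-7 element; Re(VII) is therefore d⁰.
Coordination number: 6.
Six donors around a single metal centre give an octahedral coordination sphere.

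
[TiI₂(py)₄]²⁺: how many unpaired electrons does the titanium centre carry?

Ligand charges: each iodide is −1; pyridine is neutral. With an overall charge of +2 the titanium centre must be in the +4 oxidation state.
Group 4 minus oxidation state 4 gives a d⁰ configuration.
In an octahedral field the d⁰ configuration is t₂g⁰e_g⁰, giving 0 unpaired electrons.

0 unpaired electrons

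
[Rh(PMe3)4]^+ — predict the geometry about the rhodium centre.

square planar

Ligand charges: trimethylphosphine is neutral. With an overall charge of +1 the rhodium centre must be in the +1 oxidation state.
Group 9 minus oxidation state 1 gives a d⁸ configuration.
With 4 monodentate ligands the coordination number is 4.
A 4d d⁸ ion has a large crystal-field splitting; square planar leaves the high-energy d_{x²−y²} orbital empty and maximises CFSE.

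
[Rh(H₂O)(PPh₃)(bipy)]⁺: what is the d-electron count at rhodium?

Summing ligand charges against the +1 overall charge gives an oxidation state of +1 for rhodium.
Rhodium is a group-9 element; Rh(I) is therefore d⁸.

d⁸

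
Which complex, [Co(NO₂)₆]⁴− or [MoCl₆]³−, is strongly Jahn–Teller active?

[Co(NO₂)₆]⁴−: Ligand charges: each nitro (N-bound nitrite) is −1. With an overall charge of −4 the cobalt centre must be in the +2 oxidation state. Co sits in group 9, so the d-electron count is 9 − 2 = 7. Nitro (N-bound nitrite) is a strong-field ligand (high in the spectrochemical series) for a first-row metal, so the complex is low-spin. The t₂g⁶e_g¹ (low-spin) configuration has an unevenly filled e_g set; the Jahn–Teller theorem predicts a tetragonal distortion (typically axial elongation) to lift the degeneracy.
[MoCl₆]³−: Ligand charges: each chloride is −1. With an overall charge of −3 the molybdenum centre must be in the +3 oxidation state. Mo sits in group 6, so the d-electron count is 6 − 3 = 3. The d³ configuration leaves the e_g set evenly filled (or empty) — no strong Jahn–Teller driving force.

[Co(NO₂)₆]⁴−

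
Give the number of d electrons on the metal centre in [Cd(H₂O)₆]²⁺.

d10

Summing ligand charges against the +2 overall charge gives an oxidation state of +2 for cadmium.
Cd sits in group 12, so the d-electron count is 12 − 2 = 10.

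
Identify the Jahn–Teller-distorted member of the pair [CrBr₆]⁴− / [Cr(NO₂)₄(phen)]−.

[CrBr₆]⁴−: Each bromide is −1; balancing the −4 overall charge requires Cr(II). Cr sits in group 6, so the d-electron count is 6 − 2 = 4. Bromide is a weak-field ligand for a first-row metal, so the complex is high-spin. The t₂g³e_g¹ (high-spin) configuration has an unevenly filled e_g set; the Jahn–Teller theorem predicts a tetragonal distortion (typically axial elongation) to lift the degeneracy.
[Cr(NO₂)₄(phen)]−: Each nitro (N-bound nitrite) is −1; 1,10-phenanthroline is neutral; balancing the −1 overall charge requires Cr(III). Cr sits in group 6, so the d-electron count is 6 − 3 = 3. The d³ configuration leaves the e_g set evenly filled (or empty) — no strong Jahn–Teller driving force.

[CrBr₆]⁴−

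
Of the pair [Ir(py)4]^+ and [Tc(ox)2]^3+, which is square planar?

[Ir(py)4]^+

For [Ir(py)4]^+: Pyridine is neutral; balancing the +1 overall charge requires Ir(I). Ir sits in group 9, so the d-electron count is 9 − 1 = 8. A 5d d⁸ ion has a large crystal-field splitting; square planar leaves the high-energy d_{x²−y²} orbital empty and maximises CFSE. → square planar.
For [Tc(ox)2]^3+: Each oxalate is −2; balancing the +3 overall charge requires Tc(VII). Technetium is a group-7 element; Tc(VII) is therefore d⁰. A d⁰ ion has no crystal-field stabilisation preference between square planar and tetrahedral, so four ligands adopt the sterically favoured tetrahedral geometry. → tetrahedral.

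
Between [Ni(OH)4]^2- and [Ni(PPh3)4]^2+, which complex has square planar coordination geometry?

[Ni(PPh3)4]^2+

For [Ni(OH)4]^2-: Ligand charges: each hydroxide is −1. With an overall charge of −2 the nickel centre must be in the +2 oxidation state. Nickel is a group-10 element; Ni(II) is therefore d⁸. Hydroxide is a weak-field ligand. With weak-field ligands the CFSE gain from square planar is small, so a 3d d⁸ ion takes the sterically preferred tetrahedral geometry. → tetrahedral.
For [Ni(PPh3)4]^2+: Summing ligand charges against the +2 overall charge gives an oxidation state of +2 for nickel. Group 10 minus oxidation state 2 gives a d⁸ configuration. Triphenylphosphine is a strong-field ligand (high in the spectrochemical series). A 3d d⁸ ion with strong-field ligands gains enough CFSE to favour square planar over tetrahedral. → square planar.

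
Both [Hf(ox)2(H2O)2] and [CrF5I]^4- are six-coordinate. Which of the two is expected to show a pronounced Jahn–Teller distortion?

[CrF5I]^4-

[Hf(ox)2(H2O)2]: Summing ligand charges against the 0 overall charge gives an oxidation state of +4 for hafnium. Hf sits in group 4, so the d-electron count is 4 − 4 = 0. The d⁰ configuration leaves the e_g set evenly filled (or empty) — no strong Jahn–Teller driving force.
[CrF5I]^4-: Summing ligand charges against the −4 overall charge gives an oxidation state of +2 for chromium. Group 6 minus oxidation state 2 gives a d⁴ configuration. Fluoride and iodide are weak-field ligands for a first-row metal, so the complex is high-spin. The t₂g³e_g¹ (high-spin) configuration has an unevenly filled e_g set; the Jahn–Teller theorem predicts a tetragonal distortion (typically axial elongation) to lift the degeneracy.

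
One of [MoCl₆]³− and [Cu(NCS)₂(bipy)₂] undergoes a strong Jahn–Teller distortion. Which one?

[MoCl₆]³−: Each chloride is −1; balancing the −3 overall charge requires Mo(III). Mo sits in group 6, so the d-electron count is 6 − 3 = 3. The d³ configuration leaves the e_g set evenly filled (or empty) — no strong Jahn–Teller driving force.
[Cu(NCS)₂(bipy)₂]: Ligand charges: each isothiocyanate is −1; 2,2′-bipyridine is neutral. With an overall charge of 0 the copper centre must be in the +2 oxidation state. Cu sits in group 11, so the d-electron count is 11 − 2 = 9. The t₂g⁶e_g³ configuration has an unevenly filled e_g set; the Jahn–Teller theorem predicts a tetragonal distortion (typically axial elongation) to lift the degeneracy.

[Cu(NCS)₂(bipy)₂]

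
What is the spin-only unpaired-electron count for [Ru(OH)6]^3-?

Ligand charges: each hydroxide is −1. With an overall charge of −3 the ruthenium centre must be in the +3 oxidation state.
Ru sits in group 8, so the d-electron count is 8 − 3 = 5.
The spin state decides the count: a 4d ion has a large Δₒ and is invariably low-spin.
An octahedral low-spin d⁵ ion is t₂g⁵e_g⁰, giving 1 unpaired electron.

1 unpaired electron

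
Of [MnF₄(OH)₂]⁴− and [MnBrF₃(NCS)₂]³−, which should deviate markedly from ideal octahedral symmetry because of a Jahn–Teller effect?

[MnBrF₃(NCS)₂]³−

[MnF₄(OH)₂]⁴−: Ligand charges: each fluoride is −1; each hydroxide is −1. With an overall charge of −4 the manganese centre must be in the +2 oxidation state. Mn sits in group 7, so the d-electron count is 7 − 2 = 5. Fluoride and hydroxide are weak-field ligands for a first-row metal, so the complex is high-spin. The d⁵ configuration leaves the e_g set evenly filled (or empty) — no strong Jahn–Teller driving force.
[MnBrF₃(NCS)₂]³−: Each bromide is −1; each fluoride is −1; each isothiocyanate is −1; balancing the −3 overall charge requires Mn(III). Group 7 minus oxidation state 3 gives a d⁴ configuration. Bromide, fluoride, and isothiocyanate are weak-field ligands for a first-row metal, so the complex is high-spin. The t₂g³e_g¹ (high-spin) configuration has an unevenly filled e_g set; the Jahn–Teller theorem predicts a tetragonal distortion (typically axial elongation) to lift the degeneracy.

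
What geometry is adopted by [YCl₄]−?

Ligand charges: each chloride is −1. With an overall charge of −1 the yttrium centre must be in the +3 oxidation state.
Y sits in group 3, so the d-electron count is 3 − 3 = 0.
With 4 monodentate ligands the coordination number is 4.
A d⁰ ion has no crystal-field stabilisation preference between square planar and tetrahedral, so four ligands adopt the sterically favoured tetrahedral geometry.

tetrahedral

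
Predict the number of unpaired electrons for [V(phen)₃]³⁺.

Summing ligand charges against the +3 overall charge gives an oxidation state of +3 for vanadium.
Vanadium is a group-5 element; V(III) is therefore d².
Counting donor atoms: 3×1,10-phenanthroline (bidentate) → 6 donors. Coordination number = 6.
In an octahedral field the d² configuration is t₂g²e_g⁰ (only one arrangement possible), giving 2 unpaired electrons.

2 unpaired electrons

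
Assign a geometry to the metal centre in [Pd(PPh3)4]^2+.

Ligand charges: triphenylphosphine is neutral. With an overall charge of +2 the palladium centre must be in the +2 oxidation state.
Group 10 minus oxidation state 2 gives a d⁸ configuration.
With 4 monodentate ligands the coordination number is 4.
A 4d d⁸ ion has a large crystal-field splitting; square planar leaves the high-energy d_{x²−y²} orbital empty and maximises CFSE.

square planar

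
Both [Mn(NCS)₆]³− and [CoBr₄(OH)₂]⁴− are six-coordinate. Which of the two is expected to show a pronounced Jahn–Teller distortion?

[Mn(NCS)₆]³−

[Mn(NCS)₆]³−: Summing ligand charges against the −3 overall charge gives an oxidation state of +3 for manganese. Manganese is a group-7 element; Mn(III) is therefore d⁴. Isothiocyanate is a weak-field ligand for a first-row metal, so the complex is high-spin. The t₂g³e_g¹ (high-spin) configuration has an unevenly filled e_g set; the Jahn–Teller theorem predicts a tetragonal distortion (typically axial elongation) to lift the degeneracy.
[CoBr₄(OH)₂]⁴−: Each bromide is −1; each hydroxide is −1; balancing the −4 overall charge requires Co(II). Group 9 minus oxidation state 2 gives a d⁷ configuration. Bromide and hydroxide are weak-field ligands for a first-row metal, so the complex is high-spin. The d⁷ configuration leaves the e_g set evenly filled (or empty) — no strong Jahn–Teller driving force.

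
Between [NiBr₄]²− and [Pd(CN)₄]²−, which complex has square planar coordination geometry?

[Pd(CN)₄]²−

For [NiBr₄]²−: Summing ligand charges against the −2 overall charge gives an oxidation state of +2 for nickel. Nickel is a group-10 element; Ni(II) is therefore d⁸. Bromide is a weak-field ligand. With weak-field ligands the CFSE gain from square planar is small, so a 3d d⁸ ion takes the sterically preferred tetrahedral geometry. → tetrahedral.
For [Pd(CN)₄]²−: Summing ligand charges against the −2 overall charge gives an oxidation state of +2 for palladium. Pd sits in group 10, so the d-electron count is 10 − 2 = 8. A 4d d⁸ ion has a large crystal-field splitting; square planar leaves the high-energy d_{x²−y²} orbital empty and maximises CFSE. → square planar.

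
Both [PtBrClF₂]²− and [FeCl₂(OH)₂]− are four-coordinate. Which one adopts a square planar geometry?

For [PtBrClF₂]²−: Summing ligand charges against the −2 overall charge gives an oxidation state of +2 for platinum. Group 10 minus oxidation state 2 gives a d⁸ configuration. A 5d d⁸ ion has a large crystal-field splitting; square planar leaves the high-energy d_{x²−y²} orbital empty and maximises CFSE. → square planar.
For [FeCl₂(OH)₂]−: Summing ligand charges against the −1 overall charge gives an oxidation state of +3 for iron. Iron is a group-8 element; Fe(III) is therefore d⁵. A high-spin d⁵ ion has zero CFSE in either geometry, so four ligands adopt the sterically favoured tetrahedral geometry. → tetrahedral.

[PtBrClF₂]²−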